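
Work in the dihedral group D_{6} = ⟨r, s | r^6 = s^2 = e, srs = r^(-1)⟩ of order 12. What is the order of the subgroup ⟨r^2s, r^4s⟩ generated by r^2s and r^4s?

6

|⟨r^2s⟩| = 2 and |⟨r^4s⟩| = 2, so |H| is a multiple of lcm(2, 2) = 2 and divides |G| = 12.
Closing under the operation: H = {e, r^2, r^4, s, r^2s, r^4s}, so |H| = 6.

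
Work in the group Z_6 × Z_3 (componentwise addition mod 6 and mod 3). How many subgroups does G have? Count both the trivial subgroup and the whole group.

|G| = 18, so by Lagrange every subgroup order divides 18. Divisors: 1, 2, 3, 6, 9, 18.
Subgroups by order — order 1: 1; order 2: 1; order 3: 4; order 6: 4; order 9: 1; order 18: 1.
Total: 1 + 1 + 4 + 4 + 1 + 1 = 12.

12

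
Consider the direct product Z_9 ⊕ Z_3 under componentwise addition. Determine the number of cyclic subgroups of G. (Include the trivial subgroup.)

Group the elements of G by the cyclic subgroup they generate; each cyclic subgroup of order d accounts for φ(d) elements.
Cyclic subgroups by order — order 1: 1; order 3: 4; order 9: 3.
Total: 8.

8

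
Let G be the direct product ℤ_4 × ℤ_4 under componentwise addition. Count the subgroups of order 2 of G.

|G| = 16 and 2 | 16, so subgroups of order 2 are possible by Lagrange.
The subgroups of order 2 are: {(0,0), (0,2)}; {(0,0), (2,0)}; {(0,0), (2,2)}.
So G has 3 subgroups of order 2.

3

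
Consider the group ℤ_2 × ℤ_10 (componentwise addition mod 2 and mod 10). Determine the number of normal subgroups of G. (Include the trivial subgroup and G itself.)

10

G is abelian, so every subgroup is normal.
G has 10 subgroups in total, hence 10 normal subgroups.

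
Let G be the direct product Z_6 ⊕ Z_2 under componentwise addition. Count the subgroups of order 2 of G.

3

|G| = 12 and 2 | 12, so subgroups of order 2 are possible by Lagrange.
The subgroups of order 2 are: {(0,0), (0,1)}; {(0,0), (3,0)}; {(0,0), (3,1)}.
So G has 3 subgroups of order 2.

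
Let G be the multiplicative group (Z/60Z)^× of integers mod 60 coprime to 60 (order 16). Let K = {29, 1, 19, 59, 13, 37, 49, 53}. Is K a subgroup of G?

53 ∈ K but its inverse 17 ∉ K, so K is not a subgroup.

No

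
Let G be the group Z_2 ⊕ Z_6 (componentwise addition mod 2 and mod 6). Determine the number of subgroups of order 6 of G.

|G| = 12 and 6 | 12, so subgroups of order 6 are possible by Lagrange.
The subgroups of order 6 are: {(0,0), (0,1), (0,2), (0,3), (0,4), (0,5)}; {(0,0), (0,2), (0,4), (1,0), (1,2), (1,4)}; {(0,0), (0,2), (0,4), (1,1), (1,3), (1,5)}.
So G has 3 subgroups of order 6.

3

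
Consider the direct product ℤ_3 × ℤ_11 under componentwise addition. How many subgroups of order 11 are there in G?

1

|G| = 33 and 11 | 33, so subgroups of order 11 are possible by Lagrange.
The subgroups of order 11 are: {(0,0), (0,1), (0,2), (0,3), (0,4), (0,5), (0,6), (0,7), (0,8), (0,9), (0,10)}.
So G has 1 subgroup of order 11.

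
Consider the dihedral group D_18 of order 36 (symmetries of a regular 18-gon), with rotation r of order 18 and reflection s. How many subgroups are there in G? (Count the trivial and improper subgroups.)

45

|G| = 36, so by Lagrange every subgroup order divides 36. Divisors: 1, 2, 3, 4, 6, 9, 12, 18, 36.
Subgroups by order — order 1: 1; order 2: 19; order 3: 1; order 4: 9; order 6: 7; order 9: 1; order 12: 3; order 18: 3; order 36: 1.
Total: 1 + 19 + 1 + 9 + 7 + 1 + 3 + 3 + 1 = 45.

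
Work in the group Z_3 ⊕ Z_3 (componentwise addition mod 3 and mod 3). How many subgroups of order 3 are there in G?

|G| = 9 and 3 | 9, so subgroups of order 3 are possible by Lagrange.
The subgroups of order 3 are: {(0,0), (0,1), (0,2)}; {(0,0), (1,0), (2,0)}; {(0,0), (1,1), (2,2)}; {(0,0), (1,2), (2,1)}.
So G has 4 subgroups of order 3.

4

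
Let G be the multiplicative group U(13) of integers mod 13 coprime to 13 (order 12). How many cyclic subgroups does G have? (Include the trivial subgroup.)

6

Group the elements of G by the cyclic subgroup they generate; each cyclic subgroup of order d accounts for φ(d) elements.
Cyclic subgroups by order — order 1: 1; order 2: 1; order 3: 1; order 4: 1; order 6: 1; order 12: 1.
Total: 6.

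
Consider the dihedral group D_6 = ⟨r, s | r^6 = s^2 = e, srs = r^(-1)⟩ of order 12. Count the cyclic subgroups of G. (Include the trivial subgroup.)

10

Each element a generates a cyclic subgroup ⟨a⟩; distinct elements may generate the same one (a cyclic group of order d has φ(d) generators).
Cyclic subgroups by order — order 1: 1; order 2: 7; order 3: 1; order 6: 1.
Total: 10.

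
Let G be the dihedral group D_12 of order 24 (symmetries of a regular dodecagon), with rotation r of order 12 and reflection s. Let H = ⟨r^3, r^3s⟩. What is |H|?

8

|⟨r^3⟩| = 4 and |⟨r^3s⟩| = 2, so |H| is a multiple of lcm(4, 2) = 4 and divides |G| = 24.
Closing under the operation: H = {e, r^3, r^6, r^9, s, r^3s, r^6s, r^9s}, so |H| = 8.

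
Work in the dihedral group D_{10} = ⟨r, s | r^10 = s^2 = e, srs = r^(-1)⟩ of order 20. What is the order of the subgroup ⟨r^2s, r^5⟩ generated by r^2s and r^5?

4

|⟨r^2s⟩| = 2 and |⟨r^5⟩| = 2, so |H| is a multiple of lcm(2, 2) = 2 and divides |G| = 20.
Closing under the operation: H = {e, r^5, r^2s, r^7s}, so |H| = 4.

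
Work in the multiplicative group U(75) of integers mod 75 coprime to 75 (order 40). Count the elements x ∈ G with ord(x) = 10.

12

Enumerating element orders in G gives 12 elements of order 10.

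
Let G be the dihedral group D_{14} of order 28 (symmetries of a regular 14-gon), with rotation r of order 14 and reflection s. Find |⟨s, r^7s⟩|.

|⟨s⟩| = 2 and |⟨r^7s⟩| = 2, so |H| is a multiple of lcm(2, 2) = 2 and divides |G| = 28.
Closing under the operation: H = {e, r^7, s, r^7s}, so |H| = 4.

4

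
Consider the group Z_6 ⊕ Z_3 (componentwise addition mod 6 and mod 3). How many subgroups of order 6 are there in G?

4

|G| = 18 and 6 | 18, so subgroups of order 6 are possible by Lagrange.
The subgroups of order 6 are: {(0,0), (0,1), (0,2), (3,0), (3,1), (3,2)}; {(0,0), (1,0), (2,0), (3,0), (4,0), (5,0)}; {(0,0), (1,1), (2,2), (3,0), (4,1), (5,2)}; {(0,0), (1,2), (2,1), (3,0), (4,2), (5,1)}.
So G has 4 subgroups of order 6.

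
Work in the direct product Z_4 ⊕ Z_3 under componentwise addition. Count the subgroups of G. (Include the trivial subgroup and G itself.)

|G| = 12, so by Lagrange every subgroup order divides 12. Divisors: 1, 2, 3, 4, 6, 12.
Subgroups by order — order 1: 1; order 2: 1; order 3: 1; order 4: 1; order 6: 1; order 12: 1.
Total: 1 + 1 + 1 + 1 + 1 + 1 = 6.

6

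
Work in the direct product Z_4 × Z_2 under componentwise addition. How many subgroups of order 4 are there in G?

|G| = 8 and 4 | 8, so subgroups of order 4 are possible by Lagrange.
The subgroups of order 4 are: {(0,0), (0,1), (2,0), (2,1)}; {(0,0), (1,0), (2,0), (3,0)}; {(0,0), (1,1), (2,0), (3,1)}.
So G has 3 subgroups of order 4.

3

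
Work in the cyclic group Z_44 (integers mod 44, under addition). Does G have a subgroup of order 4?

4 | 44. A subgroup of order 4 is {0, 11, 22, 33}.

Yes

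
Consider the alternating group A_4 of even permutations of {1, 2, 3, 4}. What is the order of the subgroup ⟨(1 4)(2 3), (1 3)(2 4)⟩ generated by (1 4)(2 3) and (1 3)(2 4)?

4

|⟨(1 4)(2 3)⟩| = 2 and |⟨(1 3)(2 4)⟩| = 2, so |H| is a multiple of lcm(2, 2) = 2 and divides |G| = 12.
Closing under the operation: H = {e, (1 2)(3 4), (1 3)(2 4), (1 4)(2 3)}, so |H| = 4.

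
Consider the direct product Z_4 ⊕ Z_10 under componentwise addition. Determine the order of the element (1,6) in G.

20

The order of (1,6) in Z_4 × Z_10 is lcm(ord(1) in Z_4, ord(6) in Z_10).
ord(1) = 4 and ord(6) = 5, so |⟨(1,6)⟩| = lcm(4, 5) = 20.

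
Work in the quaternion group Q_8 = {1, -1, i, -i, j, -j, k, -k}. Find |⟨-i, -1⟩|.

4

|⟨-i⟩| = 4 and |⟨-1⟩| = 2, so |H| is a multiple of lcm(4, 2) = 4 and divides |G| = 8.
Closing under the operation: H = {1, -1, i, -i}, so |H| = 4.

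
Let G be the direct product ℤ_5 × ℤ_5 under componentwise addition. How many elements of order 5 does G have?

24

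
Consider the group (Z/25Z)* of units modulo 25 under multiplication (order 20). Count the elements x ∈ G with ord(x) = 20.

The elements of order 20 are: 2, 3, 8, 12, 13, 17, 22, 23.
That's 8.

8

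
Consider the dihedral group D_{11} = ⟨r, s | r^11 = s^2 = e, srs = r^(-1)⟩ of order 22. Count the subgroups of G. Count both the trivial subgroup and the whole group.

|G| = 22, so by Lagrange every subgroup order divides 22. Divisors: 1, 2, 11, 22.
Subgroups by order — order 1: 1; order 2: 11; order 11: 1; order 22: 1.
Total: 1 + 11 + 1 + 1 = 14.

14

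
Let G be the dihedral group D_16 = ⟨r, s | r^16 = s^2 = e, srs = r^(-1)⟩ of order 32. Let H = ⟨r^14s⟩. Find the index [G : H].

16

|⟨r^14s⟩| = 2 and |G| = 32.
By Lagrange, [G : H] = |G|/|H| = 32/2 = 16.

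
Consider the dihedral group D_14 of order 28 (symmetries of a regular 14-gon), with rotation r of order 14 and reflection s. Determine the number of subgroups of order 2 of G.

15

|G| = 28 and 2 | 28, so subgroups of order 2 are possible by Lagrange.
The subgroups of order 2 are: {e, r^10s}; {e, r^11s}; {e, r^12s}; {e, r^13s}; … (15 in all).
So G has 15 subgroups of order 2.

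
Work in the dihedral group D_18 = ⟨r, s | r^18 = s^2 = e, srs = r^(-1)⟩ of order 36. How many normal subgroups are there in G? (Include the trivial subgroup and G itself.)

9

G has 45 subgroups. Checking conjugation-invariance by order — order 1: 1/1 normal; order 2: 1/19 normal; order 3: 1/1 normal; order 4: 0/9 normal; order 6: 1/7 normal; order 9: 1/1 normal; order 12: 0/3 normal; order 18: 3/3 normal; order 36: 1/1 normal.
Total normal subgroups: 9.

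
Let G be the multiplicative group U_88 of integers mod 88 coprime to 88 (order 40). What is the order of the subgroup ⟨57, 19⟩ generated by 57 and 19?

20

|⟨57⟩| = 10 and |⟨19⟩| = 10, so |H| is a multiple of lcm(10, 10) = 10 and divides |G| = 40.
Closing under the operation: H = {1, 3, 9, 17, 19, 25, 27, 35, 41, 43, 49, 51, 57, 59, 65, 67, 73, 75, 81, 83}, so |H| = 20.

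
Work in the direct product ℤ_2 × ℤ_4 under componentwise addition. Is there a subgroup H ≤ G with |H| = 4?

Yes

4 | 8. A subgroup of order 4 is {(0,0), (0,1), (0,2), (0,3)}.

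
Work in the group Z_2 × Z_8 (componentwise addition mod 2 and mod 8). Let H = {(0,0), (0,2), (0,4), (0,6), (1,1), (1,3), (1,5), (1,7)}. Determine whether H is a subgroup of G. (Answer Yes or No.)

|H| = 8 divides |G| = 16, consistent with Lagrange.
H contains the identity, every element's inverse is in H, and H is closed under +: it is a subgroup.
In fact H = ⟨(1,5)⟩.

Yes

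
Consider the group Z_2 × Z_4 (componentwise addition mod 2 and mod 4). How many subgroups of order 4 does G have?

3

|G| = 8 and 4 | 8, so subgroups of order 4 are possible by Lagrange.
The subgroups of order 4 are: {(0,0), (0,1), (0,2), (0,3)}; {(0,0), (0,2), (1,0), (1,2)}; {(0,0), (0,2), (1,1), (1,3)}.
So G has 3 subgroups of order 4.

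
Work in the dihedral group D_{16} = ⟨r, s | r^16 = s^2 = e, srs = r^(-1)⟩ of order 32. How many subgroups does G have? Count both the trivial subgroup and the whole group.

36

|G| = 32, so by Lagrange every subgroup order divides 32. Divisors: 1, 2, 4, 8, 16, 32.
Subgroups by order — order 1: 1; order 2: 17; order 4: 9; order 8: 5; order 16: 3; order 32: 1.
Total: 1 + 17 + 9 + 5 + 3 + 1 = 36.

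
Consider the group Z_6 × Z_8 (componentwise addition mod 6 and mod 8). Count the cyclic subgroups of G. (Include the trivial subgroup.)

Group the elements of G by the cyclic subgroup they generate; each cyclic subgroup of order d accounts for φ(d) elements.
Cyclic subgroups by order — order 1: 1; order 2: 3; order 3: 1; order 4: 2; order 6: 3; order 8: 2; order 12: 2; order 24: 2.
Total: 16.

16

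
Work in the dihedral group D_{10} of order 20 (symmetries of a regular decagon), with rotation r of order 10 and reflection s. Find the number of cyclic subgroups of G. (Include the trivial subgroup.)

14

Each element a generates a cyclic subgroup ⟨a⟩; distinct elements may generate the same one (a cyclic group of order d has φ(d) generators).
Cyclic subgroups by order — order 1: 1; order 2: 11; order 5: 1; order 10: 1.
Total: 14.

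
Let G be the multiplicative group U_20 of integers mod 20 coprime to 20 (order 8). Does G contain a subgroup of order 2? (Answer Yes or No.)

Yes

2 | 8. A subgroup of order 2 is {1, 11}.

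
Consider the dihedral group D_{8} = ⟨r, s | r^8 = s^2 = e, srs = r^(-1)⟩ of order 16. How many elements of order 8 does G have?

The elements of order 8 are: r, r^3, r^5, r^7.
That's 4.

4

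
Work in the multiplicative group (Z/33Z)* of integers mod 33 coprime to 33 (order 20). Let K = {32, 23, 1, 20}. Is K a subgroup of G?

20 ∈ K but its inverse 5 ∉ K, so K is not a subgroup.

No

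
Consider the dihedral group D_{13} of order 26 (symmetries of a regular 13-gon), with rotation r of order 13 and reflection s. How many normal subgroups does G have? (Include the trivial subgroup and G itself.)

3

G has 16 subgroups. Checking conjugation-invariance by order — order 1: 1/1 normal; order 2: 0/13 normal; order 13: 1/1 normal; order 26: 1/1 normal.
Total normal subgroups: 3.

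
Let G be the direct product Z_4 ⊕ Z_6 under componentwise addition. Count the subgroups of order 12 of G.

|G| = 24 and 12 | 24, so subgroups of order 12 are possible by Lagrange.
The subgroups of order 12 are: {(0,0), (0,1), (0,2), (0,3), (0,4), (0,5), (2,0), (2,1), (2,2), (2,3), (2,4), (2,5)}; {(0,0), (0,2), (0,4), (1,0), (1,2), (1,4), (2,0), (2,2), (2,4), (3,0), (3,2), (3,4)}; {(0,0), (0,2), (0,4), (1,1), (1,3), (1,5), (2,0), (2,2), (2,4), (3,1), (3,3), (3,5)}.
So G has 3 subgroups of order 12.

3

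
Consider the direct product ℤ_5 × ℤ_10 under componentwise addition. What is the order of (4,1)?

10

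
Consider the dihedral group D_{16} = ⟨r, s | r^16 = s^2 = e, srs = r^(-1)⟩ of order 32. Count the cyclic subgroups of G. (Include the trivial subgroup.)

Group the elements of G by the cyclic subgroup they generate; each cyclic subgroup of order d accounts for φ(d) elements.
Cyclic subgroups by order — order 1: 1; order 2: 17; order 4: 1; order 8: 1; order 16: 1.
Total: 21.

21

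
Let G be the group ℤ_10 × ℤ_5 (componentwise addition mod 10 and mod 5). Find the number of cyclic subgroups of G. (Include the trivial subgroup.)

Each element a generates a cyclic subgroup ⟨a⟩; distinct elements may generate the same one (a cyclic group of order d has φ(d) generators).
Cyclic subgroups by order — order 1: 1; order 2: 1; order 5: 6; order 10: 6.
Total: 14.

14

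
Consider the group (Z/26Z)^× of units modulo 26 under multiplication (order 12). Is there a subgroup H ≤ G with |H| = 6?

Yes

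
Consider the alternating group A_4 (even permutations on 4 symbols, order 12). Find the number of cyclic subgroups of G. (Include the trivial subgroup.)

Group the elements of G by the cyclic subgroup they generate; each cyclic subgroup of order d accounts for φ(d) elements.
Cyclic subgroups by order — order 1: 1; order 2: 3; order 3: 4.
Total: 8.

8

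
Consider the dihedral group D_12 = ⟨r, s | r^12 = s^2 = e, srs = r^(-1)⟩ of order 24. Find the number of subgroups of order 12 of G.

3

|G| = 24 and 12 | 24, so subgroups of order 12 are possible by Lagrange.
The subgroups of order 12 are: {e, r, r^2, r^3, r^4, r^5, r^6, r^7, r^8, r^9, r^10, r^11}; {e, r^2, r^4, r^6, r^8, r^10, s, r^2s, r^4s, r^6s, r^8s, r^10s}; {e, r^2, r^4, r^6, r^8, r^10, rs, r^3s, r^5s, r^7s, r^9s, r^11s}.
So G has 3 subgroups of order 12.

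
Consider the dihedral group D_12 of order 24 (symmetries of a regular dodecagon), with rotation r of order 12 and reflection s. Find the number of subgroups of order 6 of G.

5

|G| = 24 and 6 | 24, so subgroups of order 6 are possible by Lagrange.
The subgroups of order 6 are: {e, r^2, r^4, r^6, r^8, r^10}; {e, r^4, r^8, r^2s, r^6s, r^10s}; {e, r^4, r^8, r^3s, r^7s, r^11s}; {e, r^4, r^8, s, r^4s, r^8s}; … (5 in all).
So G has 5 subgroups of order 6.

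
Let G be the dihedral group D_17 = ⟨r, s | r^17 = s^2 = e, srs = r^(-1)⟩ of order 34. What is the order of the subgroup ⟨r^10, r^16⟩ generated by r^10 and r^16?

17

|⟨r^10⟩| = 17 and |⟨r^16⟩| = 17, so |H| is a multiple of lcm(17, 17) = 17 and divides |G| = 34.
Closing under the operation: H = {e, r, r^2, r^3, r^4, r^5, r^6, r^7, r^8, r^9, r^10, r^11, r^12, r^13, r^14, r^15, r^16}, so |H| = 17.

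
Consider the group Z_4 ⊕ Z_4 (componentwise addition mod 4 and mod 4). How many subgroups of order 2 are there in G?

3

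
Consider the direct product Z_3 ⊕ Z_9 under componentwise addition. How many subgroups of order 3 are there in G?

4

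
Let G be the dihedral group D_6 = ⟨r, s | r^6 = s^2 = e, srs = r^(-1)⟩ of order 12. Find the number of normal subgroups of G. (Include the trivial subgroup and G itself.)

7

G has 16 subgroups. Checking conjugation-invariance by order — order 1: 1/1 normal; order 2: 1/7 normal; order 3: 1/1 normal; order 4: 0/3 normal; order 6: 3/3 normal; order 12: 1/1 normal.
Total normal subgroups: 7.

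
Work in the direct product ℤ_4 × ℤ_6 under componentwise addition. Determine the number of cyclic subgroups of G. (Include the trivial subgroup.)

12

Group the elements of G by the cyclic subgroup they generate; each cyclic subgroup of order d accounts for φ(d) elements.
Cyclic subgroups by order — order 1: 1; order 2: 3; order 3: 1; order 4: 2; order 6: 3; order 12: 2.
Total: 12.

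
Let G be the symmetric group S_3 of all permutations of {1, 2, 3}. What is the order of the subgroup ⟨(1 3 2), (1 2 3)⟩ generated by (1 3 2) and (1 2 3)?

|⟨(1 3 2)⟩| = 3 and |⟨(1 2 3)⟩| = 3, so |H| is a multiple of lcm(3, 3) = 3 and divides |G| = 6.
Closing under the operation: H = {e, (1 2 3), (1 3 2)}, so |H| = 3.

3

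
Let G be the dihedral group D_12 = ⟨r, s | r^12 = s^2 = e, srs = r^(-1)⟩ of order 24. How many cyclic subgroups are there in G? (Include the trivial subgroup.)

18

Each element a generates a cyclic subgroup ⟨a⟩; distinct elements may generate the same one (a cyclic group of order d has φ(d) generators).
Cyclic subgroups by order — order 1: 1; order 2: 13; order 3: 1; order 4: 1; order 6: 1; order 12: 1.
Total: 18.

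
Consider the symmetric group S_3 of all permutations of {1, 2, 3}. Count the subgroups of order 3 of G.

1

|G| = 6 and 3 | 6, so subgroups of order 3 are possible by Lagrange.
The subgroups of order 3 are: {e, (1 2 3), (1 3 2)}.
So G has 1 subgroup of order 3.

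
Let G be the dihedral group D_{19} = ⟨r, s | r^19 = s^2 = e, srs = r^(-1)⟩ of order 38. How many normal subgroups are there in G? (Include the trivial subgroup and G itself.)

3

G has 22 subgroups. Checking conjugation-invariance by order — order 1: 1/1 normal; order 2: 0/19 normal; order 19: 1/1 normal; order 38: 1/1 normal.
Total normal subgroups: 3.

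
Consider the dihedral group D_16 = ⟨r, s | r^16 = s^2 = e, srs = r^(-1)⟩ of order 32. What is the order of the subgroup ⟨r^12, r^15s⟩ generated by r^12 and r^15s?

8

|⟨r^12⟩| = 4 and |⟨r^15s⟩| = 2, so |H| is a multiple of lcm(4, 2) = 4 and divides |G| = 32.
Closing under the operation: H = {e, r^4, r^8, r^12, r^3s, r^7s, r^11s, r^15s}, so |H| = 8.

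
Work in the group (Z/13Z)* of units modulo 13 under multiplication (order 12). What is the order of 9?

3

Compute successive powers of 9 mod 13: 9, 3, 1; 9^3 ≡ 1 (mod 13).
So |⟨9⟩| = 3.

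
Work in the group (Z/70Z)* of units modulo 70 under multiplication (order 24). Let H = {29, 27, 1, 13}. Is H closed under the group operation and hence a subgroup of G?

Yes

|H| = 4 divides |G| = 24, consistent with Lagrange.
H contains the identity, every element's inverse is in H, and H is closed under ·: it is a subgroup.
In fact H = ⟨27⟩.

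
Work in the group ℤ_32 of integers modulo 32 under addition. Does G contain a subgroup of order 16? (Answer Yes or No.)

Yes

16 | 32. A subgroup of order 16 is {0, 2, 4, 6, 8, 10, 12, 14, 16, 18, 20, 22, 24, 26, 28, 30}.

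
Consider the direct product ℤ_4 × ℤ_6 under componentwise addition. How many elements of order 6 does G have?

An element (a,b) has order lcm(ord(a), ord(b)); count pairs with lcm equal to 6.
Enumerating gives 6 such elements.

6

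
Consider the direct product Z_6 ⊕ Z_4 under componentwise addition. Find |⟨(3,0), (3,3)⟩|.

|⟨(3,0)⟩| = 2 and |⟨(3,3)⟩| = 4, so |H| is a multiple of lcm(2, 4) = 4 and divides |G| = 24.
Closing under the operation: H = {(0,0), (0,1), (0,2), (0,3), (3,0), (3,1), (3,2), (3,3)}, so |H| = 8.

8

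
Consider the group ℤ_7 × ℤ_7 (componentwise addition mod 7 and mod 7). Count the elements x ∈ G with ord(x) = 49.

An element (a,b) has order lcm(ord(a), ord(b)); count pairs with lcm equal to 49.
Enumerating gives 0 such elements.

0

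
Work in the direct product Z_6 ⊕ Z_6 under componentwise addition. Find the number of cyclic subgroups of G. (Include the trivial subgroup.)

Group the elements of G by the cyclic subgroup they generate; each cyclic subgroup of order d accounts for φ(d) elements.
Cyclic subgroups by order — order 1: 1; order 2: 3; order 3: 4; order 6: 12.
Total: 20.

20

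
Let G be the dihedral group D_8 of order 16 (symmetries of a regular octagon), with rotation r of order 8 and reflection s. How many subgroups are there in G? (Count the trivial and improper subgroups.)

|G| = 16, so by Lagrange every subgroup order divides 16. Divisors: 1, 2, 4, 8, 16.
Subgroups by order — order 1: 1; order 2: 9; order 4: 5; order 8: 3; order 16: 1.
Total: 1 + 9 + 5 + 3 + 1 = 19.

19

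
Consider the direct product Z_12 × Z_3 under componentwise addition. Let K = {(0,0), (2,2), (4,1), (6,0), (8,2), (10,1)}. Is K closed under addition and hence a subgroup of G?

|K| = 6 divides |G| = 36, consistent with Lagrange.
K contains the identity, every element's inverse is in K, and K is closed under +: it is a subgroup.
In fact K = ⟨(10,1)⟩.

Yes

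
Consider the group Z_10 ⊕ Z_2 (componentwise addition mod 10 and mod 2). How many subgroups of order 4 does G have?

1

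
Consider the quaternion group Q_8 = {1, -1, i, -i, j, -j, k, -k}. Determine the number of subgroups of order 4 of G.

|G| = 8 and 4 | 8, so subgroups of order 4 are possible by Lagrange.
The subgroups of order 4 are: {1, -1, i, -i}; {1, -1, j, -j}; {1, -1, k, -k}.
So G has 3 subgroups of order 4.

3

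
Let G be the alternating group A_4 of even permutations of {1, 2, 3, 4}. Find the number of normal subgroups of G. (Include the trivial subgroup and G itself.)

3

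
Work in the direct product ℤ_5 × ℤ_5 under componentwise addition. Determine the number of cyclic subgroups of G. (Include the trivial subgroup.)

7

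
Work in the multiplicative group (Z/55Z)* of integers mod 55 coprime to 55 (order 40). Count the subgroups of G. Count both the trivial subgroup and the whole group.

16

|G| = 40, so by Lagrange every subgroup order divides 40. Divisors: 1, 2, 4, 5, 8, 10, 20, 40.
Subgroups by order — order 1: 1; order 2: 3; order 4: 3; order 5: 1; order 8: 1; order 10: 3; order 20: 3; order 40: 1.
Total: 1 + 3 + 3 + 1 + 1 + 3 + 3 + 1 = 16.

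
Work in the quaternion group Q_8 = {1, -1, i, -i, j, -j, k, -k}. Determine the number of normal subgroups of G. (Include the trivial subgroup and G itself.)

6

G has 6 subgroups. Checking conjugation-invariance by order — order 1: 1/1 normal; order 2: 1/1 normal; order 4: 3/3 normal; order 8: 1/1 normal.
Total normal subgroups: 6.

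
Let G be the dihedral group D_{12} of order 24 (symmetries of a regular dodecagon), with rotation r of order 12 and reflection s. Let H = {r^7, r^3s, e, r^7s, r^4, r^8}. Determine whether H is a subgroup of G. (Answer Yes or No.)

r^7 ∈ H but its inverse r^5 ∉ H, so H is not a subgroup.

No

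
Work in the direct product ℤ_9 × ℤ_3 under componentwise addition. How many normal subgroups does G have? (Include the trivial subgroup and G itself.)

10

G is abelian, so every subgroup is normal.
G has 10 subgroups in total, hence 10 normal subgroups.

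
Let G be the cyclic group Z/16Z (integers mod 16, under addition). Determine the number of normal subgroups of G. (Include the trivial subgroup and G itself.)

5

G is abelian, so every subgroup is normal.
G has 5 subgroups in total, hence 5 normal subgroups.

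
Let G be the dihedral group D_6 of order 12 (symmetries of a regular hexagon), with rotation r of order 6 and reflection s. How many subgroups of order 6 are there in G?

|G| = 12 and 6 | 12, so subgroups of order 6 are possible by Lagrange.
The subgroups of order 6 are: {e, r, r^2, r^3, r^4, r^5}; {e, r^2, r^4, s, r^2s, r^4s}; {e, r^2, r^4, rs, r^3s, r^5s}.
So G has 3 subgroups of order 6.

3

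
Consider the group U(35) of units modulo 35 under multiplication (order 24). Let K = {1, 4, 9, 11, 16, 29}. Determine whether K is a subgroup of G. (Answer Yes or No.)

Yes

|K| = 6 divides |G| = 24, consistent with Lagrange.
K contains the identity, every element's inverse is in K, and K is closed under ·: it is a subgroup.
In fact K = ⟨4⟩.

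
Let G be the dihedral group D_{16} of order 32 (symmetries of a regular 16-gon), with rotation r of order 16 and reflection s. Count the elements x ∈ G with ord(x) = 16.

8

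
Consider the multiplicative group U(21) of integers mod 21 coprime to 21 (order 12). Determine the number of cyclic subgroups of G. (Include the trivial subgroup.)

A cyclic subgroup of order d is generated by each of its φ(d) elements of order d, so the cyclic subgroups of order d number (#elements of order d)/φ(d).
Cyclic subgroups by order — order 1: 1; order 2: 3; order 3: 1; order 6: 3.
Total: 8.

8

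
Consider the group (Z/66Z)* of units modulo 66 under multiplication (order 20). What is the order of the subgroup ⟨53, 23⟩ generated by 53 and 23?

10

|⟨53⟩| = 10 and |⟨23⟩| = 2, so |H| is a multiple of lcm(10, 2) = 10 and divides |G| = 20.
Closing under the operation: H = {1, 5, 23, 25, 31, 37, 47, 49, 53, 59}, so |H| = 10.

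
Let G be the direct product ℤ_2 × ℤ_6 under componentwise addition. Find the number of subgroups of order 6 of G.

|G| = 12 and 6 | 12, so subgroups of order 6 are possible by Lagrange.
The subgroups of order 6 are: {(0,0), (0,1), (0,2), (0,3), (0,4), (0,5)}; {(0,0), (0,2), (0,4), (1,0), (1,2), (1,4)}; {(0,0), (0,2), (0,4), (1,1), (1,3), (1,5)}.
So G has 3 subgroups of order 6.

3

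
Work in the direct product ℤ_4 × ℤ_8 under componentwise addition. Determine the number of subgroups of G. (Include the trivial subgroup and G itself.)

22

|G| = 32, so by Lagrange every subgroup order divides 32. Divisors: 1, 2, 4, 8, 16, 32.
Subgroups by order — order 1: 1; order 2: 3; order 4: 7; order 8: 7; order 16: 3; order 32: 1.
Total: 1 + 3 + 7 + 7 + 3 + 1 = 22.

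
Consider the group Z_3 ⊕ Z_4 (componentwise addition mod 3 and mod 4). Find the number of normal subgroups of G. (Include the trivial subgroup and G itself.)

6

G is abelian, so every subgroup is normal.
G has 6 subgroups in total, hence 6 normal subgroups.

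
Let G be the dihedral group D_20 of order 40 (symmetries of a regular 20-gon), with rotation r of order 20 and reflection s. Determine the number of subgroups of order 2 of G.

|G| = 40 and 2 | 40, so subgroups of order 2 are possible by Lagrange.
The subgroups of order 2 are: {e, r^10}; {e, r^10s}; {e, r^11s}; {e, r^12s}; … (21 in all).
So G has 21 subgroups of order 2.

21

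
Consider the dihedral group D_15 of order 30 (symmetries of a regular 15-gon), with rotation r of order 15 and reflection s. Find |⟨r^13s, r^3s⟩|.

|⟨r^13s⟩| = 2 and |⟨r^3s⟩| = 2, so |H| is a multiple of lcm(2, 2) = 2 and divides |G| = 30.
Closing under the operation: H = {e, r^5, r^10, r^3s, r^8s, r^13s}, so |H| = 6.

6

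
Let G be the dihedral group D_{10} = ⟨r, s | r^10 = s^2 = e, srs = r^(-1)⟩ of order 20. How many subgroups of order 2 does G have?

11

|G| = 20 and 2 | 20, so subgroups of order 2 are possible by Lagrange.
The subgroups of order 2 are: {e, r^2s}; {e, r^3s}; {e, r^4s}; {e, r^5}; … (11 in all).
So G has 11 subgroups of order 2.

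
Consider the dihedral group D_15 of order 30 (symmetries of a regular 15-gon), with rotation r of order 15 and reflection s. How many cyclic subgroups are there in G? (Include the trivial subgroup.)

Group the elements of G by the cyclic subgroup they generate; each cyclic subgroup of order d accounts for φ(d) elements.
Cyclic subgroups by order — order 1: 1; order 2: 15; order 3: 1; order 5: 1; order 15: 1.
Total: 19.

19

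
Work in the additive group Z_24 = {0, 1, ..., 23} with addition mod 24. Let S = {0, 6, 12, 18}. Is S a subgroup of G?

|S| = 4 divides |G| = 24, consistent with Lagrange.
S contains the identity, every element's inverse is in S, and S is closed under +: it is a subgroup.
In fact S = ⟨18⟩.

Yes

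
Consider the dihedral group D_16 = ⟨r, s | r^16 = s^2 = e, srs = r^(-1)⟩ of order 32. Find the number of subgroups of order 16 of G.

|G| = 32 and 16 | 32, so subgroups of order 16 are possible by Lagrange.
The subgroups of order 16 are: {e, r, r^2, r^3, r^4, r^5, r^6, r^7, r^8, r^9, r^10, r^11, r^12, r^13, r^14, r^15}; {e, r^2, r^4, r^6, r^8, r^10, r^12, r^14, s, r^2s, r^4s, r^6s, r^8s, r^10s, r^12s, r^14s}; {e, r^2, r^4, r^6, r^8, r^10, r^12, r^14, rs, r^3s, r^5s, r^7s, r^9s, r^11s, r^13s, r^15s}.
So G has 3 subgroups of order 16.

3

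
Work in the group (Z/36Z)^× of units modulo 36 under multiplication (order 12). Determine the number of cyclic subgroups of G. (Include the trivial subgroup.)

8

Each element a generates a cyclic subgroup ⟨a⟩; distinct elements may generate the same one (a cyclic group of order d has φ(d) generators).
Cyclic subgroups by order — order 1: 1; order 2: 3; order 3: 1; order 6: 3.
Total: 8.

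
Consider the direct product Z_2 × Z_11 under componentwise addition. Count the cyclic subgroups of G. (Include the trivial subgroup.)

4

Each element a generates a cyclic subgroup ⟨a⟩; distinct elements may generate the same one (a cyclic group of order d has φ(d) generators).
Cyclic subgroups by order — order 1: 1; order 2: 1; order 11: 1; order 22: 1.
Total: 4.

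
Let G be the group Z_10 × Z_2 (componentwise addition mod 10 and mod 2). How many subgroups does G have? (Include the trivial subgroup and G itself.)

10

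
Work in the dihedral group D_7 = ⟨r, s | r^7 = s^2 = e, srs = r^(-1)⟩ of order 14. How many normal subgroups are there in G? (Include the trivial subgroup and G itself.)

G has 10 subgroups. Checking conjugation-invariance by order — order 1: 1/1 normal; order 2: 0/7 normal; order 7: 1/1 normal; order 14: 1/1 normal.
Total normal subgroups: 3.

3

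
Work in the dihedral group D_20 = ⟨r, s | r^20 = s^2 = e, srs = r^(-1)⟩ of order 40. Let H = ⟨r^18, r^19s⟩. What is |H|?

|⟨r^18⟩| = 10 and |⟨r^19s⟩| = 2, so |H| is a multiple of lcm(10, 2) = 10 and divides |G| = 40.
Closing under the operation: H = {e, r^2, r^4, r^6, r^8, r^10, r^12, r^14, r^16, r^18, rs, r^3s, r^5s, r^7s, r^9s, r^11s, r^13s, r^15s, r^17s, r^19s}, so |H| = 20.

20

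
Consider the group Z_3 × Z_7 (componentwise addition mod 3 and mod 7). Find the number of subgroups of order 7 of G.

|G| = 21 and 7 | 21, so subgroups of order 7 are possible by Lagrange.
The subgroups of order 7 are: {(0,0), (0,1), (0,2), (0,3), (0,4), (0,5), (0,6)}.
So G has 1 subgroup of order 7.

1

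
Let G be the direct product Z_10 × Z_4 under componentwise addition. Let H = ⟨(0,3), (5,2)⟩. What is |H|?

|⟨(0,3)⟩| = 4 and |⟨(5,2)⟩| = 2, so |H| is a multiple of lcm(4, 2) = 4 and divides |G| = 40.
Closing under the operation: H = {(0,0), (0,1), (0,2), (0,3), (5,0), (5,1), (5,2), (5,3)}, so |H| = 8.

8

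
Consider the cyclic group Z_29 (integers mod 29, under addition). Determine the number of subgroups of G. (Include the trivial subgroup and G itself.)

A cyclic group of order 29 has exactly one subgroup for each divisor of 29.
Divisors of 29: 1, 29.
So Z_29 has 2 subgroups.

2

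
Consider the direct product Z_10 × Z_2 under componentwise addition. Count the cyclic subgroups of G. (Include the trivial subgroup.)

A cyclic subgroup of order d is generated by each of its φ(d) elements of order d, so the cyclic subgroups of order d number (#elements of order d)/φ(d).
Cyclic subgroups by order — order 1: 1; order 2: 3; order 5: 1; order 10: 3.
Total: 8.

8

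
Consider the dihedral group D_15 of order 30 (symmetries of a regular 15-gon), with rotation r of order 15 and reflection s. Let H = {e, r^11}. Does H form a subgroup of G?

r^11 ∈ H but its inverse r^4 ∉ H, so H is not a subgroup.

No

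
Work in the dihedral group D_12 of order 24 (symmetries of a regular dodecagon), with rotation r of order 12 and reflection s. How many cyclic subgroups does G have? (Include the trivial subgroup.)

18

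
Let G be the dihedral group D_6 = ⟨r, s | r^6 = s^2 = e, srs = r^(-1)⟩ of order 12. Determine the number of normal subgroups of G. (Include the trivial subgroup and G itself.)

G has 16 subgroups. Checking conjugation-invariance by order — order 1: 1/1 normal; order 2: 1/7 normal; order 3: 1/1 normal; order 4: 0/3 normal; order 6: 3/3 normal; order 12: 1/1 normal.
Total normal subgroups: 7.

7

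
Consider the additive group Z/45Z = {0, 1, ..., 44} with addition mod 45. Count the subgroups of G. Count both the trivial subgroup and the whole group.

6

Subgroups of the cyclic group Z/45Z correspond bijectively to divisors of 45.
Divisors of 45: 1, 3, 5, 9, 15, 45.
So Z/45Z has 6 subgroups.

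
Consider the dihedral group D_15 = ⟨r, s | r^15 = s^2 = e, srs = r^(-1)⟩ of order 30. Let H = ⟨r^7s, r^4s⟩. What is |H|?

10

|⟨r^7s⟩| = 2 and |⟨r^4s⟩| = 2, so |H| is a multiple of lcm(2, 2) = 2 and divides |G| = 30.
Closing under the operation: H = {e, r^3, r^6, r^9, r^12, rs, r^4s, r^7s, r^10s, r^13s}, so |H| = 10.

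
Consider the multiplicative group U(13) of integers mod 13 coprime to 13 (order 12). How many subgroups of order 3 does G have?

|G| = 12 and 3 | 12, so subgroups of order 3 are possible by Lagrange.
The subgroups of order 3 are: {1, 3, 9}.
So G has 1 subgroup of order 3.

1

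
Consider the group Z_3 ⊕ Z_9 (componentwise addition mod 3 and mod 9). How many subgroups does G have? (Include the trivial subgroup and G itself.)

|G| = 27, so by Lagrange every subgroup order divides 27. Divisors: 1, 3, 9, 27.
Subgroups by order — order 1: 1; order 3: 4; order 9: 4; order 27: 1.
Total: 1 + 4 + 4 + 1 = 10.

10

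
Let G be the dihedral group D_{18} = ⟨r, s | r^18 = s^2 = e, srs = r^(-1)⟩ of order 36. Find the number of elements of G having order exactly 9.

The elements of order 9 are: r^2, r^4, r^8, r^10, r^14, r^16.
That's 6.

6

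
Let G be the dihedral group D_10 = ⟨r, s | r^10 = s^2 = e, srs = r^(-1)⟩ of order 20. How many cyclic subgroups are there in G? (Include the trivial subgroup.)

Group the elements of G by the cyclic subgroup they generate; each cyclic subgroup of order d accounts for φ(d) elements.
Cyclic subgroups by order — order 1: 1; order 2: 11; order 5: 1; order 10: 1.
Total: 14.

14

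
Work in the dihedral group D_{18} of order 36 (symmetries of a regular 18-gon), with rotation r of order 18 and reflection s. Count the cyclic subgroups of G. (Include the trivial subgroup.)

A cyclic subgroup of order d is generated by each of its φ(d) elements of order d, so the cyclic subgroups of order d number (#elements of order d)/φ(d).
Cyclic subgroups by order — order 1: 1; order 2: 19; order 3: 1; order 6: 1; order 9: 1; order 18: 1.
Total: 24.

24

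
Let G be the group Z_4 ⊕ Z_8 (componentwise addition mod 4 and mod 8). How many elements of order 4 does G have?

An element (a,b) has order lcm(ord(a), ord(b)); count pairs with lcm equal to 4.
Enumerating gives 12 such elements.

12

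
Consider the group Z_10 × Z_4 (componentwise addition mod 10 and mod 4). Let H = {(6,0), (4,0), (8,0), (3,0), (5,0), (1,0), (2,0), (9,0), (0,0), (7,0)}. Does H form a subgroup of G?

|H| = 10 divides |G| = 40, consistent with Lagrange.
H contains the identity, every element's inverse is in H, and H is closed under +: it is a subgroup.
In fact H = ⟨(9,0)⟩.

Yes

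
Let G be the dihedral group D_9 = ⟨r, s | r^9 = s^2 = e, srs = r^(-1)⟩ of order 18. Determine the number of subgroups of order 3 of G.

1

|G| = 18 and 3 | 18, so subgroups of order 3 are possible by Lagrange.
The subgroups of order 3 are: {e, r^3, r^6}.
So G has 1 subgroup of order 3.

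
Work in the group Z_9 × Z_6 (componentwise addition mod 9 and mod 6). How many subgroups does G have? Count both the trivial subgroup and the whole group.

20

|G| = 54, so by Lagrange every subgroup order divides 54. Divisors: 1, 2, 3, 6, 9, 18, 27, 54.
Subgroups by order — order 1: 1; order 2: 1; order 3: 4; order 6: 4; order 9: 4; order 18: 4; order 27: 1; order 54: 1.
Total: 1 + 1 + 4 + 4 + 4 + 4 + 1 + 1 = 20.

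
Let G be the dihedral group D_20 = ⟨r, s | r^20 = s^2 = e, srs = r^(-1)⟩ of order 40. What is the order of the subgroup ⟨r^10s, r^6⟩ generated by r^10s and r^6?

20

|⟨r^10s⟩| = 2 and |⟨r^6⟩| = 10, so |H| is a multiple of lcm(2, 10) = 10 and divides |G| = 40.
Closing under the operation: H = {e, r^2, r^4, r^6, r^8, r^10, r^12, r^14, r^16, r^18, s, r^2s, r^4s, r^6s, r^8s, r^10s, r^12s, r^14s, r^16s, r^18s}, so |H| = 20.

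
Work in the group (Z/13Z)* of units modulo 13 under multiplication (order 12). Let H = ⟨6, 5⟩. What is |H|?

12

|⟨6⟩| = 12 and |⟨5⟩| = 4, so |H| is a multiple of lcm(12, 4) = 12 and divides |G| = 12.
Closing {6, 5} under the group operation gives all of G, so |H| = 12.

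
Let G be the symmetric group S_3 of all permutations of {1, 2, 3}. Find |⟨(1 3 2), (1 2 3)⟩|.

|⟨(1 3 2)⟩| = 3 and |⟨(1 2 3)⟩| = 3, so |H| is a multiple of lcm(3, 3) = 3 and divides |G| = 6.
Closing under the operation: H = {e, (1 2 3), (1 3 2)}, so |H| = 3.

3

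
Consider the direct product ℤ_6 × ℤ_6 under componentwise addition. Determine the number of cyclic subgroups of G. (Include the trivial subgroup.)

20

Group the elements of G by the cyclic subgroup they generate; each cyclic subgroup of order d accounts for φ(d) elements.
Cyclic subgroups by order — order 1: 1; order 2: 3; order 3: 4; order 6: 12.
Total: 20.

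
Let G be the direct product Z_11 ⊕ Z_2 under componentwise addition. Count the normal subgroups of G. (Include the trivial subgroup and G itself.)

4

G is abelian, so every subgroup is normal.
G has 4 subgroups in total, hence 4 normal subgroups.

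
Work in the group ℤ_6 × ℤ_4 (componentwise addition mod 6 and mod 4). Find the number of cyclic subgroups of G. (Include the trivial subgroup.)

Each element a generates a cyclic subgroup ⟨a⟩; distinct elements may generate the same one (a cyclic group of order d has φ(d) generators).
Cyclic subgroups by order — order 1: 1; order 2: 3; order 3: 1; order 4: 2; order 6: 3; order 12: 2.
Total: 12.

12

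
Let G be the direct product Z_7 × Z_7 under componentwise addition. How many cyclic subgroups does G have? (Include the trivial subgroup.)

9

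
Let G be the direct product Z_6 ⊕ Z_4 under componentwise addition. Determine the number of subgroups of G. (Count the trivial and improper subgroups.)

16

|G| = 24, so by Lagrange every subgroup order divides 24. Divisors: 1, 2, 3, 4, 6, 8, 12, 24.
Subgroups by order — order 1: 1; order 2: 3; order 3: 1; order 4: 3; order 6: 3; order 8: 1; order 12: 3; order 24: 1.
Total: 1 + 3 + 1 + 3 + 3 + 1 + 3 + 1 = 16.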